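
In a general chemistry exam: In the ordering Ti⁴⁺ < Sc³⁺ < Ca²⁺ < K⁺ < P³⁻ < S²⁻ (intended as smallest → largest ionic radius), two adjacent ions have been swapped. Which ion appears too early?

Check each adjacent pair. P³⁻ and S²⁻ are reversed: both have 18 electrons but Z(S)=16 > Z(P)=15, so S²⁻ should be the smaller of the two. No other neighbouring pair contradicts the periodic trends, so P³⁻ is the ion listed too early.

P³⁻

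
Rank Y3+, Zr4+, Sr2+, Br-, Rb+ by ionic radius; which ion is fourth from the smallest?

Rb+

Isoelectronic series (36 e⁻ each). Size is set by nuclear charge: more protons means a smaller ion. Zr4+ (Z=40), Y3+ (Z=39), Sr2+ (Z=38), Rb+ (Z=37), Br- (Z=35).
That gives Zr4+ < Y3+ < Sr2+ < Rb+ < Br-. From the smallest end, number 4 is Rb+.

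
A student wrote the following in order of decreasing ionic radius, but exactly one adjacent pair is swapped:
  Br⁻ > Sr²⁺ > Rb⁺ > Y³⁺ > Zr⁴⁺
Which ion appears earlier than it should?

Sr²⁺

Compare adjacent ions: Sr²⁺ and Rb⁺ share 36 electrons; the higher nuclear charge on Sr (Z=38) contracts it more, so Sr²⁺ < Rb⁺ — yet in this decreasing list Sr²⁺ sits before Rb⁺. Nothing else is reversed, so Sr²⁺ should move one place to the right.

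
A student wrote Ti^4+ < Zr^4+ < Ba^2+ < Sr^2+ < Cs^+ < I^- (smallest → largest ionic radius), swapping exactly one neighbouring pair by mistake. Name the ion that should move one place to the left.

Scanning neighbour by neighbour, only Ba^2+/Sr^2+ violates a trend: both in group 2 with the same charge; Sr^2+ (period 5) has the smaller radius. That makes Sr^2+ the one sitting a position late relative to where it belongs.

Sr^2+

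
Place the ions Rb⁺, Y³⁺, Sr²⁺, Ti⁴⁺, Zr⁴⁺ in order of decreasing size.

Electron counts and nuclear charges: Ti⁴⁺ has 18 e⁻ (Z=22), Zr⁴⁺ has 36 e⁻ (Z=40), Y³⁺ has 36 e⁻ (Z=39), Sr²⁺ has 36 e⁻ (Z=38), Rb⁺ has 36 e⁻ (Z=37). Ti⁴⁺ < Zr⁴⁺ (same group, period 4 vs 5); Zr⁴⁺ < Y³⁺ (both 36 e⁻, Z=40>39); Y³⁺ < Sr²⁺ (isoelectronic, higher Z=39 is smaller); Sr²⁺ < Rb⁺ (isoelectronic, higher Z=38 is smaller).

Rb⁺ > Sr²⁺ > Y³⁺ > Zr⁴⁺ > Ti⁴⁺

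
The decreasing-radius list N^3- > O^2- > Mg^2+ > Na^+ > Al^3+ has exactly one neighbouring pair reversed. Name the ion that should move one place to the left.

Check each adjacent pair. Mg^2+ and Na^+ are reversed: Mg^2+ and Na^+ share 10 electrons; the higher nuclear charge on Mg (Z=12) contracts it more, so Mg^2+ < Na^+. No other neighbouring pair contradicts the periodic trends, so Na^+ is the ion listed too late.

Na^+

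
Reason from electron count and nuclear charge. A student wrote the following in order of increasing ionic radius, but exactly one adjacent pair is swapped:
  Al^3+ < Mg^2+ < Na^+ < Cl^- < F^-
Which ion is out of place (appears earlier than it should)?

Compare adjacent ions: F^- and Cl^- are in one column with the same charge; the lighter period-2 ion has one fewer shell and is smaller — yet in this increasing list Cl^- sits before F^-. Nothing else is reversed, so Cl^- should move one place to the right.

Cl^-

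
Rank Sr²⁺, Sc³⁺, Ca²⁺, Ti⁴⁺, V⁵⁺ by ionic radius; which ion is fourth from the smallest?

Ca²⁺

V⁵⁺ (Z=23, 18 e⁻), Ti⁴⁺ (Z=22, 18 e⁻), Sc³⁺ (Z=21, 18 e⁻), Ca²⁺ (Z=20, 18 e⁻), Sr²⁺ (Z=38, 36 e⁻). V⁵⁺ < Ti⁴⁺ (both 18 e⁻, Z=23>22); Ti⁴⁺ < Sc³⁺ (both 18 e⁻, Z=22>21); Sc³⁺ < Ca²⁺ (isoelectronic, higher Z=21 is smaller); Ca²⁺ < Sr²⁺ (same group, period 4 vs 5).
So the order is V⁵⁺ < Ti⁴⁺ < Sc³⁺ < Ca²⁺ < Sr²⁺; the 4th-smallest ion is Ca²⁺.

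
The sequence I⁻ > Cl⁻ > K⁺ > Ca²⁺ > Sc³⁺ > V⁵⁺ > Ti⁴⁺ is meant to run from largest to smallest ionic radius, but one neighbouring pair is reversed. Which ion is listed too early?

Compare adjacent ions: V⁵⁺ and Ti⁴⁺ share 18 electrons; the higher nuclear charge on V (Z=23) contracts it more, so V⁵⁺ < Ti⁴⁺ — yet in this decreasing list V⁵⁺ sits before Ti⁴⁺. Nothing else is reversed, so V⁵⁺ should move one place to the right.

V⁵⁺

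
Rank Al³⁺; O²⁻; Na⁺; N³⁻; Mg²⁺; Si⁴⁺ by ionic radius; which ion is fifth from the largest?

Al³⁺

All of these have 10 electrons (isoelectronic). With the same electron cloud, the ion with the most protons pulls it in tightest. Nuclear charges: Si⁴⁺ (Z=14), Al³⁺ (Z=13), Mg²⁺ (Z=12), Na⁺ (Z=11), O²⁻ (Z=8), N³⁻ (Z=7). Highest Z is smallest.
Full ascending order: Si⁴⁺ < Al³⁺ < Mg²⁺ < Na⁺ < O²⁻ < N³⁻. Counting from the largest, position 5 is Al³⁺.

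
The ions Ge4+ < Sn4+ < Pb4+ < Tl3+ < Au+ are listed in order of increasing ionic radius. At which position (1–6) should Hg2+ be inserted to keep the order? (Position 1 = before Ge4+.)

5

Tabulating Z and e⁻: Ge4+ has 28 e⁻ (Z=32), Sn4+ has 46 e⁻ (Z=50), Pb4+ has 78 e⁻ (Z=82), Tl3+ has 78 e⁻ (Z=81), Hg2+ has 78 e⁻ (Z=80), Au+ has 78 e⁻ (Z=79). Ge4+ < Sn4+ (same group, 1 shell fewer); Sn4+ < Pb4+ (same group, period 5 vs 6); Pb4+ < Tl3+ (both 78 e⁻, Z=82>81); Tl3+ < Hg2+ (both 78 e⁻, Z=81>80); Hg2+ < Au+ (both 78 e⁻, Z=80>79).
Merged order: Ge4+ < Sn4+ < Pb4+ < Tl3+ < Hg2+ < Au+ — Hg2+ is number 5.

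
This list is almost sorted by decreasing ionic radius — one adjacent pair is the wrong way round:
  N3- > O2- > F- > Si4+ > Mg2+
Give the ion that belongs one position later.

Si4+

Scanning neighbour by neighbour, only Si4+/Mg2+ violates a trend: Si4+ and Mg2+ share 10 electrons; the higher nuclear charge on Si (Z=14) contracts it more, so Si4+ < Mg2+. That makes Si4+ the one sitting a position early relative to where it belongs.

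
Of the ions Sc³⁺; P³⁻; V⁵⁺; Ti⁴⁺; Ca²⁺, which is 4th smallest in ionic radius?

Ca²⁺

All of these have 18 electrons (isoelectronic). With the same electron cloud, the ion with the most protons pulls it in tightest. Nuclear charges: V⁵⁺ (Z=23), Ti⁴⁺ (Z=22), Sc³⁺ (Z=21), Ca²⁺ (Z=20), P³⁻ (Z=15). Highest Z is smallest.
Full ascending order: V⁵⁺ < Ti⁴⁺ < Sc³⁺ < Ca²⁺ < P³⁻. Counting from the smallest, position 4 is Ca²⁺.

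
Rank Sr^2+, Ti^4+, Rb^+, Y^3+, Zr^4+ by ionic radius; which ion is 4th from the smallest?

Sr^2+

Ti^4+ has 18 e⁻ (Z=22), Zr^4+ has 36 e⁻ (Z=40), Y^3+ has 36 e⁻ (Z=39), Sr^2+ has 36 e⁻ (Z=38), Rb^+ has 36 e⁻ (Z=37). Ti^4+ < Zr^4+ (same group, 1 shell fewer); Zr^4+ < Y^3+ (both 36 e⁻, Z=40>39); Y^3+ < Sr^2+ (both 36 e⁻, Z=39>38); Sr^2+ < Rb^+ (both 36 e⁻, Z=38>37).
That gives Ti^4+ < Zr^4+ < Y^3+ < Sr^2+ < Rb^+. From the smallest end, number 4 is Sr^2+.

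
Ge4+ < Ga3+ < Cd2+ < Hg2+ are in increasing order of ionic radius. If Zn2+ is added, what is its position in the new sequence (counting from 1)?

Tabulating Z and e⁻: Ge4+ (Z=32, 28 e⁻), Ga3+ (Z=31, 28 e⁻), Zn2+ (Z=30, 28 e⁻), Cd2+ (Z=48, 46 e⁻), Hg2+ (Z=80, 78 e⁻). Ge4+ < Ga3+ (isoelectronic, higher Z=32 is smaller); Ga3+ < Zn2+ (both 28 e⁻, Z=31>30); Zn2+ < Cd2+ (same group, 1 shell fewer); Cd2+ < Hg2+ (same group, 1 shell fewer).
With Zn2+ included the full order is Ge4+ < Ga3+ < Zn2+ < Cd2+ < Hg2+, so it takes position 3.

3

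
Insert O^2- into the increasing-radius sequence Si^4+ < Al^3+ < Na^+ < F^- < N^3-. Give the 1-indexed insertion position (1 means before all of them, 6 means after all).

These species are isoelectronic with 10 electrons. The only difference is the number of protons: Si^4+ (Z=14), Al^3+ (Z=13), Na^+ (Z=11), F^- (Z=9), O^2- (Z=8), N^3- (Z=7). The strongest nuclear pull (Si^4+) gives the smallest ion.
Merged order: Si^4+ < Al^3+ < Na^+ < F^- < O^2- < N^3- — O^2- is number 5.

5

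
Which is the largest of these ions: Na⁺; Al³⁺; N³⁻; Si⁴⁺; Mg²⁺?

N³⁻

These species are isoelectronic with 10 electrons. The only difference is the number of protons: Si⁴⁺ (Z=14), Al³⁺ (Z=13), Mg²⁺ (Z=12), Na⁺ (Z=11), N³⁻ (Z=7). The strongest nuclear pull (Si⁴⁺) gives the smallest ion.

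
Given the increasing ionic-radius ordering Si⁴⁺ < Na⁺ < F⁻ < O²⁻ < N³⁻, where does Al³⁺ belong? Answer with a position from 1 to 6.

2

Isoelectronic series (10 e⁻ each). Size is set by nuclear charge: more protons means a smaller ion. Si⁴⁺ (Z=14), Al³⁺ (Z=13), Na⁺ (Z=11), F⁻ (Z=9), O²⁻ (Z=8), N³⁻ (Z=7).
The complete sequence is Si⁴⁺ < Al³⁺ < Na⁺ < F⁻ < O²⁻ < N³⁻. Al³⁺ sits at position 2.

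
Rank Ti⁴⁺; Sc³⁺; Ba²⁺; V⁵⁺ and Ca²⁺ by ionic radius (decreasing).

Electron counts and nuclear charges: V⁵⁺: 18 e⁻, Z=23, Ti⁴⁺: 18 e⁻, Z=22, Sc³⁺: 18 e⁻, Z=21, Ca²⁺: 18 e⁻, Z=20, Ba²⁺: 54 e⁻, Z=56. V⁵⁺ < Ti⁴⁺ (both 18 e⁻, Z=23>22); Ti⁴⁺ < Sc³⁺ (isoelectronic, higher Z=22 is smaller); Sc³⁺ < Ca²⁺ (both 18 e⁻, Z=21>20); Ca²⁺ < Ba²⁺ (same group, period 4 vs 6).

Ba²⁺ > Ca²⁺ > Sc³⁺ > Ti⁴⁺ > V⁵⁺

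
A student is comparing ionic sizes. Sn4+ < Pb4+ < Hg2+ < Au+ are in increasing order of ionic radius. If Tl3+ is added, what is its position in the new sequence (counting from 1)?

3

Work out protons and electrons: Sn4+ has 46 e⁻ (Z=50), Pb4+ has 78 e⁻ (Z=82), Tl3+ has 78 e⁻ (Z=81), Hg2+ has 78 e⁻ (Z=80), Au+ has 78 e⁻ (Z=79). Sn4+ < Pb4+ (same group, period 5 vs 6); Pb4+ < Tl3+ (isoelectronic, higher Z=82 is smaller); Tl3+ < Hg2+ (isoelectronic, higher Z=81 is smaller); Hg2+ < Au+ (isoelectronic, higher Z=80 is smaller).
With Tl3+ included the full order is Sn4+ < Pb4+ < Tl3+ < Hg2+ < Au+, so it takes position 3.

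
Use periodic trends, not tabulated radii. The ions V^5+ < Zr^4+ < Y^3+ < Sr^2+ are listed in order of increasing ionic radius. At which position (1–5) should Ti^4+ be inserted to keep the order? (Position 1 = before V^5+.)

2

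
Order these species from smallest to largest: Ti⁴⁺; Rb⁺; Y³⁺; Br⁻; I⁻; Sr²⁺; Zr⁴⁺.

Ti⁴⁺ < Zr⁴⁺ < Y³⁺ < Sr²⁺ < Rb⁺ < Br⁻ < I⁻

Work out protons and electrons: Ti⁴⁺ has 18 e⁻ (Z=22), Zr⁴⁺ has 36 e⁻ (Z=40), Y³⁺ has 36 e⁻ (Z=39), Sr²⁺ has 36 e⁻ (Z=38), Rb⁺ has 36 e⁻ (Z=37), Br⁻ has 36 e⁻ (Z=35), I⁻ has 54 e⁻ (Z=53). Ti⁴⁺ < Zr⁴⁺ (same group, period 4 vs 5); Zr⁴⁺ < Y³⁺ (isoelectronic, higher Z=40 is smaller); Y³⁺ < Sr²⁺ (isoelectronic, higher Z=39 is smaller); Sr²⁺ < Rb⁺ (isoelectronic, higher Z=38 is smaller); Rb⁺ < Br⁻ (both 36 e⁻, Z=37>35); Br⁻ < I⁻ (same group, 1 shell fewer).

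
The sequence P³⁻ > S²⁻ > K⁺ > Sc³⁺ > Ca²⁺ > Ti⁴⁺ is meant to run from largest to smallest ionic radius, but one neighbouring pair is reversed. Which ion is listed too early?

Sc³⁺

Check each adjacent pair. Sc³⁺ and Ca²⁺ are reversed: Sc³⁺ and Ca²⁺ share 18 electrons; the higher nuclear charge on Sc (Z=21) contracts it more, so Sc³⁺ < Ca²⁺. No other neighbouring pair contradicts the periodic trends, so Sc³⁺ is the ion listed too early.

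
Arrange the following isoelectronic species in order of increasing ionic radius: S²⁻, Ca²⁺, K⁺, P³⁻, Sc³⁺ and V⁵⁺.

V⁵⁺ < Sc³⁺ < Ca²⁺ < K⁺ < S²⁻ < P³⁻

Isoelectronic series (18 e⁻ each). Size is set by nuclear charge: more protons means a smaller ion. V⁵⁺ (Z=23), Sc³⁺ (Z=21), Ca²⁺ (Z=20), K⁺ (Z=19), S²⁻ (Z=16), P³⁻ (Z=15).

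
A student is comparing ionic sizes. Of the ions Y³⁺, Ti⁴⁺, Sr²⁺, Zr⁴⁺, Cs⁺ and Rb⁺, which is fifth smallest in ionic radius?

Electron counts and nuclear charges: Ti⁴⁺: 18 e⁻, Z=22, Zr⁴⁺: 36 e⁻, Z=40, Y³⁺: 36 e⁻, Z=39, Sr²⁺: 36 e⁻, Z=38, Rb⁺: 36 e⁻, Z=37, Cs⁺: 54 e⁻, Z=55. Ti⁴⁺ < Zr⁴⁺ (same group, period 4 vs 5); Zr⁴⁺ < Y³⁺ (both 36 e⁻, Z=40>39); Y³⁺ < Sr²⁺ (isoelectronic, higher Z=39 is smaller); Sr²⁺ < Rb⁺ (both 36 e⁻, Z=38>37); Rb⁺ < Cs⁺ (same group, period 5 vs 6).
Full ascending order: Ti⁴⁺ < Zr⁴⁺ < Y³⁺ < Sr²⁺ < Rb⁺ < Cs⁺. Counting from the smallest, position 5 is Rb⁺.

Rb⁺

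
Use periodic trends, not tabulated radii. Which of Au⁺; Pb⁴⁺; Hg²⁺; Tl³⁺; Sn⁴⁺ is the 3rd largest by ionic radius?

Electron counts and nuclear charges: Sn⁴⁺ has 46 e⁻ (Z=50), Pb⁴⁺ has 78 e⁻ (Z=82), Tl³⁺ has 78 e⁻ (Z=81), Hg²⁺ has 78 e⁻ (Z=80), Au⁺ has 78 e⁻ (Z=79). Sn⁴⁺ < Pb⁴⁺ (same group, period 5 vs 6); Pb⁴⁺ < Tl³⁺ (both 78 e⁻, Z=82>81); Tl³⁺ < Hg²⁺ (isoelectronic, higher Z=81 is smaller); Hg²⁺ < Au⁺ (isoelectronic, higher Z=80 is smaller).
Full ascending order: Sn⁴⁺ < Pb⁴⁺ < Tl³⁺ < Hg²⁺ < Au⁺. Counting from the largest, position 3 is Tl³⁺.

Tl³⁺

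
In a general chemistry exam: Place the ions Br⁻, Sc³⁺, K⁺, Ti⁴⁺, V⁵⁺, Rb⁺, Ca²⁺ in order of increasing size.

V⁵⁺ < Ti⁴⁺ < Sc³⁺ < Ca²⁺ < K⁺ < Rb⁺ < Br⁻

Electron counts and nuclear charges: V⁵⁺ has 18 e⁻ (Z=23), Ti⁴⁺ has 18 e⁻ (Z=22), Sc³⁺ has 18 e⁻ (Z=21), Ca²⁺ has 18 e⁻ (Z=20), K⁺ has 18 e⁻ (Z=19), Rb⁺ has 36 e⁻ (Z=37), Br⁻ has 36 e⁻ (Z=35). V⁵⁺ < Ti⁴⁺ (isoelectronic, higher Z=23 is smaller); Ti⁴⁺ < Sc³⁺ (isoelectronic, higher Z=22 is smaller); Sc³⁺ < Ca²⁺ (isoelectronic, higher Z=21 is smaller); Ca²⁺ < K⁺ (isoelectronic, higher Z=20 is smaller); K⁺ < Rb⁺ (same group, period 4 vs 5); Rb⁺ < Br⁻ (both 36 e⁻, Z=37>35).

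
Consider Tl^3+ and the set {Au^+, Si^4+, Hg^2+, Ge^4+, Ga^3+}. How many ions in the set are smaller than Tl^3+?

3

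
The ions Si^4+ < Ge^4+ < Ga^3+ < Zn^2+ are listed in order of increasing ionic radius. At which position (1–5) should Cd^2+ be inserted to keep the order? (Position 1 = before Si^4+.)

5

Electron counts and nuclear charges: Si^4+ has 10 e⁻ (Z=14), Ge^4+ has 28 e⁻ (Z=32), Ga^3+ has 28 e⁻ (Z=31), Zn^2+ has 28 e⁻ (Z=30), Cd^2+ has 46 e⁻ (Z=48). Si^4+ < Ge^4+ (same group, period 3 vs 4); Ge^4+ < Ga^3+ (both 28 e⁻, Z=32>31); Ga^3+ < Zn^2+ (both 28 e⁻, Z=31>30); Zn^2+ < Cd^2+ (same group, 1 shell fewer).
Putting Cd^2+ in gives Si^4+ < Ge^4+ < Ga^3+ < Zn^2+ < Cd^2+; it lands at slot 5.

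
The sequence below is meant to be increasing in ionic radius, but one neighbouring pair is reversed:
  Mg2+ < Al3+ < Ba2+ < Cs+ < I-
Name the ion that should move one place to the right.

Mg2+

Check each adjacent pair. Mg2+ and Al3+ are reversed: they are isoelectronic (10 e⁻) and Al has more protons than Mg (13 vs 12), making Al3+ smaller. No other neighbouring pair contradicts the periodic trends, so Mg2+ is the ion listed too early.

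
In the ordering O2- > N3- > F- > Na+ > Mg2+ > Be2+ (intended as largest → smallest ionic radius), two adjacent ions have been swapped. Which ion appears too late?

N3-

Scanning neighbour by neighbour, only O2-/N3- violates a trend: both have 10 electrons but Z(O)=8 > Z(N)=7, so O2- should be the smaller of the two. That makes N3- the one sitting a position late relative to where it belongs.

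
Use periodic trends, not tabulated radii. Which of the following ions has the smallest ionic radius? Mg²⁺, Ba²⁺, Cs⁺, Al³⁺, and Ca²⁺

Al³⁺

Work out protons and electrons: Al³⁺: 10 e⁻, Z=13, Mg²⁺: 10 e⁻, Z=12, Ca²⁺: 18 e⁻, Z=20, Ba²⁺: 54 e⁻, Z=56, Cs⁺: 54 e⁻, Z=55. Al³⁺ < Mg²⁺ (both 10 e⁻, Z=13>12); Mg²⁺ < Ca²⁺ (same group, 1 shell fewer); Ca²⁺ < Ba²⁺ (same group, period 4 vs 6); Ba²⁺ < Cs⁺ (isoelectronic, higher Z=56 is smaller).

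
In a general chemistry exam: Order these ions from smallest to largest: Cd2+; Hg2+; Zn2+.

Zn2+ < Cd2+ < Hg2+

All are in the same group with charge +2. Radius grows down the group as n (the outermost shell) increases.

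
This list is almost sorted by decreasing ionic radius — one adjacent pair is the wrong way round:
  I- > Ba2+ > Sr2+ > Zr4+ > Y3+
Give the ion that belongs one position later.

Check each adjacent pair. Zr4+ and Y3+ are reversed: both have 36 electrons but Z(Zr)=40 > Z(Y)=39, so Zr4+ should be the smaller of the two. No other neighbouring pair contradicts the periodic trends, so Zr4+ is the ion listed too early.

Zr4+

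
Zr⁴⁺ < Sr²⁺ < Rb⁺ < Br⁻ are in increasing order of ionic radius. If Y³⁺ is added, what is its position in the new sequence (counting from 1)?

All of these have 36 electrons (isoelectronic). With the same electron cloud, the ion with the most protons pulls it in tightest. Nuclear charges: Zr⁴⁺ (Z=40), Y³⁺ (Z=39), Sr²⁺ (Z=38), Rb⁺ (Z=37), Br⁻ (Z=35). Highest Z is smallest.
Putting Y³⁺ in gives Zr⁴⁺ < Y³⁺ < Sr²⁺ < Rb⁺ < Br⁻; it lands at slot 2.

2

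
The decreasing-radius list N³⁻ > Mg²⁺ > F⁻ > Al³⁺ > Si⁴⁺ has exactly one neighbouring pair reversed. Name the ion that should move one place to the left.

F⁻

Scanning neighbour by neighbour, only Mg²⁺/F⁻ violates a trend: both have 10 electrons but Z(Mg)=12 > Z(F)=9, so Mg²⁺ should be the smaller of the two. That makes F⁻ the one sitting a position late relative to where it belongs.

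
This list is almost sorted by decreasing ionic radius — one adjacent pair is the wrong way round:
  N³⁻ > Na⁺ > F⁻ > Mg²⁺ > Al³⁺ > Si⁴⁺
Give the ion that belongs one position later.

Na⁺

Check each adjacent pair. Na⁺ and F⁻ are reversed: Na⁺ and F⁻ share 10 electrons; the higher nuclear charge on Na (Z=11) contracts it more, so Na⁺ < F⁻. No other neighbouring pair contradicts the periodic trends, so Na⁺ is the ion listed too early.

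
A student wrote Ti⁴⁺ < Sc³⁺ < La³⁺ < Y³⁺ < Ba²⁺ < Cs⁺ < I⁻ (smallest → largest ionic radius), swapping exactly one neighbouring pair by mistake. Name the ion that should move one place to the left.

Y³⁺

Compare adjacent ions: same group and charge — period 5 sits above period 6, so Y³⁺ is smaller — yet in this increasing list La³⁺ sits before Y³⁺. Nothing else is reversed, so Y³⁺ should move one place to the left.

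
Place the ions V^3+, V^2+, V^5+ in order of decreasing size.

Same element, different charge: the more highly charged cation has fewer electrons and a greater effective nuclear charge per electron, making V^5+ the smallest.

V^2+ > V^3+ > V^5+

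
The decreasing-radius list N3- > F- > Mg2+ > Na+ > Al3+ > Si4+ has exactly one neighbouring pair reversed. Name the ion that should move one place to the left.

Na+

Scanning neighbour by neighbour, only Mg2+/Na+ violates a trend: both have 10 electrons but Z(Mg)=12 > Z(Na)=11, so Mg2+ should be the smaller of the two. That makes Na+ the one sitting a position late relative to where it belongs.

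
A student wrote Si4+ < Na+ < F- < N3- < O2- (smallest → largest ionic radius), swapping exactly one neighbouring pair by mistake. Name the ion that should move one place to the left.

O2-

Scanning neighbour by neighbour, only N3-/O2- violates a trend: they are isoelectronic (10 e⁻) and O has more protons than N (8 vs 7), making O2- smaller. That makes O2- the one sitting a position late relative to where it belongs.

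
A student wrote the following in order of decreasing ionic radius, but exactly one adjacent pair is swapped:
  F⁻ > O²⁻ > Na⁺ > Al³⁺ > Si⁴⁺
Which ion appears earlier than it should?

F⁻

The pair F⁻, O²⁻ is the wrong way round — F⁻ and O²⁻ share 10 electrons; the higher nuclear charge on F (Z=9) contracts it more, so F⁻ < O²⁻. All other adjacent pairs agree with periodic trends, so F⁻ is the misplaced ion.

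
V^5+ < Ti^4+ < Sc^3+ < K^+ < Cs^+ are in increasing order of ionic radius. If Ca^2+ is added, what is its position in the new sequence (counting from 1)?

Work out protons and electrons: V^5+ has 18 e⁻ (Z=23), Ti^4+ has 18 e⁻ (Z=22), Sc^3+ has 18 e⁻ (Z=21), Ca^2+ has 18 e⁻ (Z=20), K^+ has 18 e⁻ (Z=19), Cs^+ has 54 e⁻ (Z=55). V^5+ < Ti^4+ (isoelectronic, higher Z=23 is smaller); Ti^4+ < Sc^3+ (isoelectronic, higher Z=22 is smaller); Sc^3+ < Ca^2+ (both 18 e⁻, Z=21>20); Ca^2+ < K^+ (isoelectronic, higher Z=20 is smaller); K^+ < Cs^+ (same group, 2 shells fewer).
Putting Ca^2+ in gives V^5+ < Ti^4+ < Sc^3+ < Ca^2+ < K^+ < Cs^+; it lands at slot 4.

4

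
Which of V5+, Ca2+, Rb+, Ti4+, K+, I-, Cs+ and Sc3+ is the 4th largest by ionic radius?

First list Z and electron count for each: V5+ (Z=23, 18 e⁻), Ti4+ (Z=22, 18 e⁻), Sc3+ (Z=21, 18 e⁻), Ca2+ (Z=20, 18 e⁻), K+ (Z=19, 18 e⁻), Rb+ (Z=37, 36 e⁻), Cs+ (Z=55, 54 e⁻), I- (Z=53, 54 e⁻). V5+ < Ti4+ (isoelectronic, higher Z=23 is smaller); Ti4+ < Sc3+ (both 18 e⁻, Z=22>21); Sc3+ < Ca2+ (both 18 e⁻, Z=21>20); Ca2+ < K+ (isoelectronic, higher Z=20 is smaller); K+ < Rb+ (same group, 1 shell fewer); Rb+ < Cs+ (same group, 1 shell fewer); Cs+ < I- (both 54 e⁻, Z=55>53).
That gives V5+ < Ti4+ < Sc3+ < Ca2+ < K+ < Rb+ < Cs+ < I-. From the largest end, number 4 is K+.

K+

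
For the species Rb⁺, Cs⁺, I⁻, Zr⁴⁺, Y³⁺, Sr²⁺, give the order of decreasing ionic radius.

I⁻ > Cs⁺ > Rb⁺ > Sr²⁺ > Y³⁺ > Zr⁴⁺

Zr⁴⁺ has 36 e⁻ (Z=40), Y³⁺ has 36 e⁻ (Z=39), Sr²⁺ has 36 e⁻ (Z=38), Rb⁺ has 36 e⁻ (Z=37), Cs⁺ has 54 e⁻ (Z=55), I⁻ has 54 e⁻ (Z=53). Zr⁴⁺ < Y³⁺ (both 36 e⁻, Z=40>39); Y³⁺ < Sr²⁺ (both 36 e⁻, Z=39>38); Sr²⁺ < Rb⁺ (isoelectronic, higher Z=38 is smaller); Rb⁺ < Cs⁺ (same group, period 5 vs 6); Cs⁺ < I⁻ (isoelectronic, higher Z=55 is smaller).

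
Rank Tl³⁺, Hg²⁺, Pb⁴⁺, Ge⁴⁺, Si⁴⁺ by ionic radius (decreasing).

Electron counts and nuclear charges: Si⁴⁺ (Z=14, 10 e⁻), Ge⁴⁺ (Z=32, 28 e⁻), Pb⁴⁺ (Z=82, 78 e⁻), Tl³⁺ (Z=81, 78 e⁻), Hg²⁺ (Z=80, 78 e⁻). Si⁴⁺ < Ge⁴⁺ (same group, period 3 vs 4); Ge⁴⁺ < Pb⁴⁺ (same group, 2 shells fewer); Pb⁴⁺ < Tl³⁺ (both 78 e⁻, Z=82>81); Tl³⁺ < Hg²⁺ (isoelectronic, higher Z=81 is smaller).

Hg²⁺ > Tl³⁺ > Pb⁴⁺ > Ge⁴⁺ > Si⁴⁺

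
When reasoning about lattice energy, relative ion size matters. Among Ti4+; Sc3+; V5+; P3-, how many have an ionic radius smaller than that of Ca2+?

Each ion has 18 electrons. The ranking follows nuclear charge in reverse — greater Z gives a smaller radius. V5+ (Z=23), Ti4+ (Z=22), Sc3+ (Z=21), Ca2+ (Z=20), P3- (Z=15).
Overall: V5+ < Ti4+ < Sc3+ < Ca2+ < P3-. Ca2+ has 3 below it and 1 above. That's 3.

3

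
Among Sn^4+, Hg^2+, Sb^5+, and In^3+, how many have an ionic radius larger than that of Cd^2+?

Tabulating Z and e⁻: Sb^5+: 46 e⁻, Z=51, Sn^4+: 46 e⁻, Z=50, In^3+: 46 e⁻, Z=49, Cd^2+: 46 e⁻, Z=48, Hg^2+: 78 e⁻, Z=80. Sb^5+ < Sn^4+ (both 46 e⁻, Z=51>50); Sn^4+ < In^3+ (both 46 e⁻, Z=50>49); In^3+ < Cd^2+ (isoelectronic, higher Z=49 is smaller); Cd^2+ < Hg^2+ (same group, 1 shell fewer).
Placing each against Cd^2+: smaller — Sb^5+, Sn^4+, In^3+; larger — Hg^2+. Count: 1.

1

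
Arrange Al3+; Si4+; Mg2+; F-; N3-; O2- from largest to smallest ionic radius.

N3- > O2- > F- > Mg2+ > Al3+ > Si4+

All of these have 10 electrons (isoelectronic). With the same electron cloud, the ion with the most protons pulls it in tightest. Nuclear charges: Si4+ (Z=14), Al3+ (Z=13), Mg2+ (Z=12), F- (Z=9), O2- (Z=8), N3- (Z=7). Highest Z is smallest.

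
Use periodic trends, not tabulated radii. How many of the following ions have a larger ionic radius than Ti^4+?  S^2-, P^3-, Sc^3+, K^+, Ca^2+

These species are isoelectronic with 18 electrons. The only difference is the number of protons: Ti^4+ (Z=22), Sc^3+ (Z=21), Ca^2+ (Z=20), K^+ (Z=19), S^2- (Z=16), P^3- (Z=15). The strongest nuclear pull (Ti^4+) gives the smallest ion.
Placing each against Ti^4+: smaller — none; larger — Sc^3+, Ca^2+, K^+, S^2-, P^3-. That's 5.

5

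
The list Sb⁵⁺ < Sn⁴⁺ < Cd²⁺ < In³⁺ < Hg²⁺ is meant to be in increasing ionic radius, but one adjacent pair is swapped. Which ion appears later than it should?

In³⁺

Scanning neighbour by neighbour, only Cd²⁺/In³⁺ violates a trend: In³⁺ and Cd²⁺ share 46 electrons; the higher nuclear charge on In (Z=49) contracts it more, so In³⁺ < Cd²⁺. That makes In³⁺ the one sitting a position late relative to where it belongs.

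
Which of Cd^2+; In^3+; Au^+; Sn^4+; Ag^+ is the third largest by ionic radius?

Tabulating Z and e⁻: Sn^4+ (Z=50, 46 e⁻), In^3+ (Z=49, 46 e⁻), Cd^2+ (Z=48, 46 e⁻), Ag^+ (Z=47, 46 e⁻), Au^+ (Z=79, 78 e⁻). Sn^4+ < In^3+ (isoelectronic, higher Z=50 is smaller); In^3+ < Cd^2+ (isoelectronic, higher Z=49 is smaller); Cd^2+ < Ag^+ (both 46 e⁻, Z=48>47); Ag^+ < Au^+ (same group, 1 shell fewer).
That gives Sn^4+ < In^3+ < Cd^2+ < Ag^+ < Au^+. From the largest end, number 3 is Cd^2+.

Cd^2+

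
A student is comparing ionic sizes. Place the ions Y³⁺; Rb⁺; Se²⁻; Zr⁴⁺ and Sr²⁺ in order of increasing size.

Zr⁴⁺ < Y³⁺ < Sr²⁺ < Rb⁺ < Se²⁻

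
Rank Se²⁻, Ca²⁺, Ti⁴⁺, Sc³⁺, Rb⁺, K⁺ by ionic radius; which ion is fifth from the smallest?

Work out protons and electrons: Ti⁴⁺ (Z=22, 18 e⁻), Sc³⁺ (Z=21, 18 e⁻), Ca²⁺ (Z=20, 18 e⁻), K⁺ (Z=19, 18 e⁻), Rb⁺ (Z=37, 36 e⁻), Se²⁻ (Z=34, 36 e⁻). Ti⁴⁺ < Sc³⁺ (isoelectronic, higher Z=22 is smaller); Sc³⁺ < Ca²⁺ (isoelectronic, higher Z=21 is smaller); Ca²⁺ < K⁺ (both 18 e⁻, Z=20>19); K⁺ < Rb⁺ (same group, period 4 vs 5); Rb⁺ < Se²⁻ (isoelectronic, higher Z=37 is smaller).
So the order is Ti⁴⁺ < Sc³⁺ < Ca²⁺ < K⁺ < Rb⁺ < Se²⁻; the 5th-smallest ion is Rb⁺.

Rb⁺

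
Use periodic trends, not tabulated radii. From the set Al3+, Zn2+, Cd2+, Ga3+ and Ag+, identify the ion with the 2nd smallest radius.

First list Z and electron count for each: Al3+: 10 e⁻, Z=13, Ga3+: 28 e⁻, Z=31, Zn2+: 28 e⁻, Z=30, Cd2+: 46 e⁻, Z=48, Ag+: 46 e⁻, Z=47. Al3+ < Ga3+ (same group, 1 shell fewer); Ga3+ < Zn2+ (isoelectronic, higher Z=31 is smaller); Zn2+ < Cd2+ (same group, 1 shell fewer); Cd2+ < Ag+ (isoelectronic, higher Z=48 is smaller).
That gives Al3+ < Ga3+ < Zn2+ < Cd2+ < Ag+. From the smallest end, number 2 is Ga3+.

Ga3+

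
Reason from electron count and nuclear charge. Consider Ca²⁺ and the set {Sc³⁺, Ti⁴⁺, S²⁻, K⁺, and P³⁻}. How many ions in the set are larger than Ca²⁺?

3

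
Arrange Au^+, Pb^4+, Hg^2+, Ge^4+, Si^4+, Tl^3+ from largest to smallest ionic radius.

Au^+ > Hg^2+ > Tl^3+ > Pb^4+ > Ge^4+ > Si^4+

Si^4+ has 10 e⁻ (Z=14), Ge^4+ has 28 e⁻ (Z=32), Pb^4+ has 78 e⁻ (Z=82), Tl^3+ has 78 e⁻ (Z=81), Hg^2+ has 78 e⁻ (Z=80), Au^+ has 78 e⁻ (Z=79). Si^4+ < Ge^4+ (same group, 1 shell fewer); Ge^4+ < Pb^4+ (same group, period 4 vs 6); Pb^4+ < Tl^3+ (isoelectronic, higher Z=82 is smaller); Tl^3+ < Hg^2+ (both 78 e⁻, Z=81>80); Hg^2+ < Au^+ (both 78 e⁻, Z=80>79).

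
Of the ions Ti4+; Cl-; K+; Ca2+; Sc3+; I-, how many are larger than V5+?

6

V5+ (Z=23, 18 e⁻), Ti4+ (Z=22, 18 e⁻), Sc3+ (Z=21, 18 e⁻), Ca2+ (Z=20, 18 e⁻), K+ (Z=19, 18 e⁻), Cl- (Z=17, 18 e⁻), I- (Z=53, 54 e⁻). V5+ < Ti4+ (isoelectronic, higher Z=23 is smaller); Ti4+ < Sc3+ (isoelectronic, higher Z=22 is smaller); Sc3+ < Ca2+ (both 18 e⁻, Z=21>20); Ca2+ < K+ (both 18 e⁻, Z=20>19); K+ < Cl- (isoelectronic, higher Z=19 is smaller); Cl- < I- (same group, 2 shells fewer).
Overall: V5+ < Ti4+ < Sc3+ < Ca2+ < K+ < Cl- < I-. V5+ has 0 below it and 6 above. That's 6.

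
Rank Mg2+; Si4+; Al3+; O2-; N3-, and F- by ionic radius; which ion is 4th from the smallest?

These species are isoelectronic with 10 electrons. The only difference is the number of protons: Si4+ (Z=14), Al3+ (Z=13), Mg2+ (Z=12), F- (Z=9), O2- (Z=8), N3- (Z=7). The strongest nuclear pull (Si4+) gives the smallest ion.
So the order is Si4+ < Al3+ < Mg2+ < F- < O2- < N3-; the 4th-smallest ion is F-.

F-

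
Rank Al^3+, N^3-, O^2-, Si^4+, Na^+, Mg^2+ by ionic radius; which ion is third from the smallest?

Isoelectronic series (10 e⁻ each). Size is set by nuclear charge: more protons means a smaller ion. Si^4+ (Z=14), Al^3+ (Z=13), Mg^2+ (Z=12), Na^+ (Z=11), O^2- (Z=8), N^3- (Z=7).
So the order is Si^4+ < Al^3+ < Mg^2+ < Na^+ < O^2- < N^3-; the 3rd-smallest ion is Mg^2+.

Mg^2+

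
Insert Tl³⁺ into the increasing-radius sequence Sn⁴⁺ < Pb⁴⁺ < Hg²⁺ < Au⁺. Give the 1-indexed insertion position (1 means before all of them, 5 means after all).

Work out protons and electrons: Sn⁴⁺: 46 e⁻, Z=50, Pb⁴⁺: 78 e⁻, Z=82, Tl³⁺: 78 e⁻, Z=81, Hg²⁺: 78 e⁻, Z=80, Au⁺: 78 e⁻, Z=79. Sn⁴⁺ < Pb⁴⁺ (same group, period 5 vs 6); Pb⁴⁺ < Tl³⁺ (isoelectronic, higher Z=82 is smaller); Tl³⁺ < Hg²⁺ (isoelectronic, higher Z=81 is smaller); Hg²⁺ < Au⁺ (isoelectronic, higher Z=80 is smaller).
With Tl³⁺ included the full order is Sn⁴⁺ < Pb⁴⁺ < Tl³⁺ < Hg²⁺ < Au⁺, so it takes position 3.

3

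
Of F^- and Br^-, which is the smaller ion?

F^-

All are in the same group with charge -1. Radius grows down the group as n (the outermost shell) increases.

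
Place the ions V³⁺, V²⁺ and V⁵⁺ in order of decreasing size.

V²⁺ > V³⁺ > V⁵⁺

For a single element, ionic radius drops as positive charge rises — V⁵⁺ < V²⁺.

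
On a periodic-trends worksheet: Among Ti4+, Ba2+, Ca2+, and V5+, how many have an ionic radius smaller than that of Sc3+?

2

V5+ has 18 e⁻ (Z=23), Ti4+ has 18 e⁻ (Z=22), Sc3+ has 18 e⁻ (Z=21), Ca2+ has 18 e⁻ (Z=20), Ba2+ has 54 e⁻ (Z=56). V5+ < Ti4+ (both 18 e⁻, Z=23>22); Ti4+ < Sc3+ (both 18 e⁻, Z=22>21); Sc3+ < Ca2+ (both 18 e⁻, Z=21>20); Ca2+ < Ba2+ (same group, period 4 vs 6).
Ordering all of them (including Sc3+) by radius gives V5+ < Ti4+ < Sc3+ < Ca2+ < Ba2+. So 2 are smaller.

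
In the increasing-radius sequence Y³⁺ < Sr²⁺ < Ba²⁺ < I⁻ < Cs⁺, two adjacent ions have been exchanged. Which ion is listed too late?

The pair I⁻, Cs⁺ is the wrong way round — Cs⁺ and I⁻ share 54 electrons; the higher nuclear charge on Cs (Z=55) contracts it more, so Cs⁺ < I⁻. All other adjacent pairs agree with periodic trends, so Cs⁺ is the misplaced ion.

Cs⁺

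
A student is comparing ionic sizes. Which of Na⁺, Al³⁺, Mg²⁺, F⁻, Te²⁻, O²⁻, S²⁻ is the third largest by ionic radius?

O²⁻

Al³⁺: 10 e⁻, Z=13, Mg²⁺: 10 e⁻, Z=12, Na⁺: 10 e⁻, Z=11, F⁻: 10 e⁻, Z=9, O²⁻: 10 e⁻, Z=8, S²⁻: 18 e⁻, Z=16, Te²⁻: 54 e⁻, Z=52. Al³⁺ < Mg²⁺ (isoelectronic, higher Z=13 is smaller); Mg²⁺ < Na⁺ (isoelectronic, higher Z=12 is smaller); Na⁺ < F⁻ (isoelectronic, higher Z=11 is smaller); F⁻ < O²⁻ (isoelectronic, higher Z=9 is smaller); O²⁻ < S²⁻ (same group, period 2 vs 3); S²⁻ < Te²⁻ (same group, period 3 vs 5).
Ordering: Al³⁺ < Mg²⁺ < Na⁺ < F⁻ < O²⁻ < S²⁻ < Te²⁻. The third largest is O²⁻.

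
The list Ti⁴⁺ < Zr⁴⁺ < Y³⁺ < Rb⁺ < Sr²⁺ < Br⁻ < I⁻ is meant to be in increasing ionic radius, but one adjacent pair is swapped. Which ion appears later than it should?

Check each adjacent pair. Rb⁺ and Sr²⁺ are reversed: they are isoelectronic (36 e⁻) and Sr has more protons than Rb (38 vs 37), making Sr²⁺ smaller. No other neighbouring pair contradicts the periodic trends, so Sr²⁺ is the ion listed too late.

Sr²⁺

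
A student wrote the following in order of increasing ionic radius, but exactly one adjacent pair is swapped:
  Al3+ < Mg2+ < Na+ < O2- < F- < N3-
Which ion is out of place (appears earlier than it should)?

Compare adjacent ions: both have 10 electrons but Z(F)=9 > Z(O)=8, so F- should be the smaller of the two — yet in this increasing list O2- sits before F-. Nothing else is reversed, so O2- should move one place to the right.

O2-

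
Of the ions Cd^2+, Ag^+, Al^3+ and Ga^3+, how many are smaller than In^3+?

2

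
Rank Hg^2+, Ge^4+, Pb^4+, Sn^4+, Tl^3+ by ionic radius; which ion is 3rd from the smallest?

Tabulating Z and e⁻: Ge^4+ has 28 e⁻ (Z=32), Sn^4+ has 46 e⁻ (Z=50), Pb^4+ has 78 e⁻ (Z=82), Tl^3+ has 78 e⁻ (Z=81), Hg^2+ has 78 e⁻ (Z=80). Ge^4+ < Sn^4+ (same group, 1 shell fewer); Sn^4+ < Pb^4+ (same group, period 5 vs 6); Pb^4+ < Tl^3+ (both 78 e⁻, Z=82>81); Tl^3+ < Hg^2+ (isoelectronic, higher Z=81 is smaller).
Full ascending order: Ge^4+ < Sn^4+ < Pb^4+ < Tl^3+ < Hg^2+. Counting from the smallest, position 3 is Pb^4+.

Pb^4+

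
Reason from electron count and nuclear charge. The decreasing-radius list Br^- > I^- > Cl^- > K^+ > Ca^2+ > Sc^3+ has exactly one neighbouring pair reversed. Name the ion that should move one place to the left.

I^-

The pair Br^-, I^- is the wrong way round — Br^- and I^- are in one column with the same charge; the lighter period-4 ion has one fewer shell and is smaller. All other adjacent pairs agree with periodic trends, so I^- is the misplaced ion.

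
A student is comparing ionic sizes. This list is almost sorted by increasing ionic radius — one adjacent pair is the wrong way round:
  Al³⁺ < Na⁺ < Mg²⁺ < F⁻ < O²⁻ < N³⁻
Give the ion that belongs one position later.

Check each adjacent pair. Na⁺ and Mg²⁺ are reversed: Mg²⁺ and Na⁺ share 10 electrons; the higher nuclear charge on Mg (Z=12) contracts it more, so Mg²⁺ < Na⁺. No other neighbouring pair contradicts the periodic trends, so Na⁺ is the ion listed too early.

Na⁺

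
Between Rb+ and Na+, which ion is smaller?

All are in the same group with charge +1. Radius grows down the group as n (the outermost shell) increases.

Na+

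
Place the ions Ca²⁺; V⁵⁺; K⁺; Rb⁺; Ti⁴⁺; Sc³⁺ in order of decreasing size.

Rb⁺ > K⁺ > Ca²⁺ > Sc³⁺ > Ti⁴⁺ > V⁵⁺

V⁵⁺ (Z=23, 18 e⁻), Ti⁴⁺ (Z=22, 18 e⁻), Sc³⁺ (Z=21, 18 e⁻), Ca²⁺ (Z=20, 18 e⁻), K⁺ (Z=19, 18 e⁻), Rb⁺ (Z=37, 36 e⁻). V⁵⁺ < Ti⁴⁺ (isoelectronic, higher Z=23 is smaller); Ti⁴⁺ < Sc³⁺ (both 18 e⁻, Z=22>21); Sc³⁺ < Ca²⁺ (both 18 e⁻, Z=21>20); Ca²⁺ < K⁺ (isoelectronic, higher Z=20 is smaller); K⁺ < Rb⁺ (same group, 1 shell fewer).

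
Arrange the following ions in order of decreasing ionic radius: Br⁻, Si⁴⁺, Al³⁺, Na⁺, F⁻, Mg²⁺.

Br⁻ > F⁻ > Na⁺ > Mg²⁺ > Al³⁺ > Si⁴⁺

First list Z and electron count for each: Si⁴⁺: 10 e⁻, Z=14, Al³⁺: 10 e⁻, Z=13, Mg²⁺: 10 e⁻, Z=12, Na⁺: 10 e⁻, Z=11, F⁻: 10 e⁻, Z=9, Br⁻: 36 e⁻, Z=35. Si⁴⁺ < Al³⁺ (both 10 e⁻, Z=14>13); Al³⁺ < Mg²⁺ (isoelectronic, higher Z=13 is smaller); Mg²⁺ < Na⁺ (both 10 e⁻, Z=12>11); Na⁺ < F⁻ (isoelectronic, higher Z=11 is smaller); F⁻ < Br⁻ (same group, period 2 vs 4).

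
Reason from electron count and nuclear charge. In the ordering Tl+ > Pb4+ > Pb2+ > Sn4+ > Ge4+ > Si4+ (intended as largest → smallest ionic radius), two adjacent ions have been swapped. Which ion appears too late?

Scanning neighbour by neighbour, only Pb4+/Pb2+ violates a trend: both are Pb; the higher oxidation state (+4) has fewer electrons and is therefore smaller. That makes Pb2+ the one sitting a position late relative to where it belongs.

Pb2+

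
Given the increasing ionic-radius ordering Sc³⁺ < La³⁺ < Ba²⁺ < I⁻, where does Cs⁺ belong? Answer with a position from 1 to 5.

4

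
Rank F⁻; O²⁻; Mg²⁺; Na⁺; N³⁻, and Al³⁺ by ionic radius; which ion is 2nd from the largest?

O²⁻

These species are isoelectronic with 10 electrons. The only difference is the number of protons: Al³⁺ (Z=13), Mg²⁺ (Z=12), Na⁺ (Z=11), F⁻ (Z=9), O²⁻ (Z=8), N³⁻ (Z=7). The strongest nuclear pull (Al³⁺) gives the smallest ion.
So the order is Al³⁺ < Mg²⁺ < Na⁺ < F⁻ < O²⁻ < N³⁻; the 2nd-largest ion is O²⁻.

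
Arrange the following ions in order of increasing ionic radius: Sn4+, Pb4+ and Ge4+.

All are in the same group with charge +4. Radius grows down the group as n (the outermost shell) increases.

Ge4+ < Sn4+ < Pb4+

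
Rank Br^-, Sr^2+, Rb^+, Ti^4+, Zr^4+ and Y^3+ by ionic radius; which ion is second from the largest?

Rb^+

Tabulating Z and e⁻: Ti^4+ has 18 e⁻ (Z=22), Zr^4+ has 36 e⁻ (Z=40), Y^3+ has 36 e⁻ (Z=39), Sr^2+ has 36 e⁻ (Z=38), Rb^+ has 36 e⁻ (Z=37), Br^- has 36 e⁻ (Z=35). Ti^4+ < Zr^4+ (same group, 1 shell fewer); Zr^4+ < Y^3+ (isoelectronic, higher Z=40 is smaller); Y^3+ < Sr^2+ (isoelectronic, higher Z=39 is smaller); Sr^2+ < Rb^+ (both 36 e⁻, Z=38>37); Rb^+ < Br^- (isoelectronic, higher Z=37 is smaller).
So the order is Ti^4+ < Zr^4+ < Y^3+ < Sr^2+ < Rb^+ < Br^-; the 2nd-largest ion is Rb^+.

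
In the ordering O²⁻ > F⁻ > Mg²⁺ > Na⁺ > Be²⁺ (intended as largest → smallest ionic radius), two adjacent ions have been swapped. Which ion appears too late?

Na⁺

Check each adjacent pair. Mg²⁺ and Na⁺ are reversed: both have 10 electrons but Z(Mg)=12 > Z(Na)=11, so Mg²⁺ should be the smaller of the two. No other neighbouring pair contradicts the periodic trends, so Na⁺ is the ion listed too late.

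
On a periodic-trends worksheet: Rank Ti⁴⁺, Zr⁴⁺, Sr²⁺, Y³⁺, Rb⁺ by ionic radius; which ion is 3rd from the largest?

Y³⁺

Ti⁴⁺: 18 e⁻, Z=22, Zr⁴⁺: 36 e⁻, Z=40, Y³⁺: 36 e⁻, Z=39, Sr²⁺: 36 e⁻, Z=38, Rb⁺: 36 e⁻, Z=37. Ti⁴⁺ < Zr⁴⁺ (same group, period 4 vs 5); Zr⁴⁺ < Y³⁺ (isoelectronic, higher Z=40 is smaller); Y³⁺ < Sr²⁺ (both 36 e⁻, Z=39>38); Sr²⁺ < Rb⁺ (isoelectronic, higher Z=38 is smaller).
So the order is Ti⁴⁺ < Zr⁴⁺ < Y³⁺ < Sr²⁺ < Rb⁺; the 3rd-largest ion is Y³⁺.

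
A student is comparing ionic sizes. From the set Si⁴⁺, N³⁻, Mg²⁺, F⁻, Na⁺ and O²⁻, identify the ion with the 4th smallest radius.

F⁻

These species are isoelectronic with 10 electrons. The only difference is the number of protons: Si⁴⁺ (Z=14), Mg²⁺ (Z=12), Na⁺ (Z=11), F⁻ (Z=9), O²⁻ (Z=8), N³⁻ (Z=7). The strongest nuclear pull (Si⁴⁺) gives the smallest ion.
Full ascending order: Si⁴⁺ < Mg²⁺ < Na⁺ < F⁻ < O²⁻ < N³⁻. Counting from the smallest, position 4 is F⁻.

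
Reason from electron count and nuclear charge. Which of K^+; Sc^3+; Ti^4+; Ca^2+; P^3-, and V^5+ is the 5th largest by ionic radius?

Ti^4+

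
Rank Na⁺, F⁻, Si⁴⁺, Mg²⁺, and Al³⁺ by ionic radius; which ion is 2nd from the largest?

Na⁺

These species are isoelectronic with 10 electrons. The only difference is the number of protons: Si⁴⁺ (Z=14), Al³⁺ (Z=13), Mg²⁺ (Z=12), Na⁺ (Z=11), F⁻ (Z=9). The strongest nuclear pull (Si⁴⁺) gives the smallest ion.
Ordering: Si⁴⁺ < Al³⁺ < Mg²⁺ < Na⁺ < F⁻. The 2nd largest is Na⁺.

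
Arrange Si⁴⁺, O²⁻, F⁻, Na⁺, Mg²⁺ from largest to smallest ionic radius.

Isoelectronic series (10 e⁻ each). Size is set by nuclear charge: more protons means a smaller ion. Si⁴⁺ (Z=14), Mg²⁺ (Z=12), Na⁺ (Z=11), F⁻ (Z=9), O²⁻ (Z=8).

O²⁻ > F⁻ > Na⁺ > Mg²⁺ > Si⁴⁺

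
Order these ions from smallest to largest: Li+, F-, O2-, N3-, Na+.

Li+ < Na+ < F- < O2- < N3-

First list Z and electron count for each: Li+: 2 e⁻, Z=3, Na+: 10 e⁻, Z=11, F-: 10 e⁻, Z=9, O2-: 10 e⁻, Z=8, N3-: 10 e⁻, Z=7. Li+ < Na+ (same group, 1 shell fewer); Na+ < F- (both 10 e⁻, Z=11>9); F- < O2- (both 10 e⁻, Z=9>8); O2- < N3- (isoelectronic, higher Z=8 is smaller).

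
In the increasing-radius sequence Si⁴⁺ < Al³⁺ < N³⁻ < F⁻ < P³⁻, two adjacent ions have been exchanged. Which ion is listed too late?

Compare adjacent ions: F⁻ and N³⁻ share 10 electrons; the higher nuclear charge on F (Z=9) contracts it more, so F⁻ < N³⁻ — yet in this increasing list N³⁻ sits before F⁻. Nothing else is reversed, so F⁻ should move one place to the left.

F⁻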